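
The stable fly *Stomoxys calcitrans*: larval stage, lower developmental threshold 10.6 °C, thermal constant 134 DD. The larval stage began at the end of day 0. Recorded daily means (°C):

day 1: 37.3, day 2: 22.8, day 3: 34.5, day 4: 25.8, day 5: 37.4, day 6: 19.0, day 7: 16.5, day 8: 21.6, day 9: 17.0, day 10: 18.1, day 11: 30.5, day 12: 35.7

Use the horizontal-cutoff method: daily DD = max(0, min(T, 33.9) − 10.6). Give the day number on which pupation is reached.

day 10

Daily DD above 10.6 °C (capped at 23.3): 23.3, 12.2, 23.3, 15.2, 23.3, 8.4, 5.9, 11.0, 6.4, 7.5, 19.9, 23.3.
Cumulative: 23.3, 35.5, 58.8, 74.0, 97.3, 105.7, 111.6, 122.6, 129.0, 136.5, 156.4, 179.7.
The total first reaches 134 DD on day 10.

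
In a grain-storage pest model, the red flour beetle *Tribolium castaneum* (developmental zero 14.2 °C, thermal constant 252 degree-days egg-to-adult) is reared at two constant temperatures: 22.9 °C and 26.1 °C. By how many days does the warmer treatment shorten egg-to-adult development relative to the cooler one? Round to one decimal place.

At 22.9 °C: 252 / (22.9 − 14.2) = 252 / 8.7 = 28.966 d.
At 26.1 °C: 252 / (26.1 − 14.2) = 252 / 11.9 = 21.176 d.
Difference = |28.966 − 21.176| = 7.789 ≈ 7.8 days.

7.8 days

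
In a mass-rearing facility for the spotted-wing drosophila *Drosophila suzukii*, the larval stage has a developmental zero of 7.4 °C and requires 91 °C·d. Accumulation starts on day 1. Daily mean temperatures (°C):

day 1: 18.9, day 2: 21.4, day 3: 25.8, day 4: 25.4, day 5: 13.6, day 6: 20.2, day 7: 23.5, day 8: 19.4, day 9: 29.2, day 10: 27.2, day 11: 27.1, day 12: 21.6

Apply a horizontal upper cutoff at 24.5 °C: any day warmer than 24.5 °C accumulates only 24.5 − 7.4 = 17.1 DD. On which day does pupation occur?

Daily DD above 7.4 °C (capped at 17.1): 11.5, 14.0, 17.1, 17.1, 6.2, 12.8, 16.1, 12.0, 17.1, 17.1, 17.1, 14.2.
Cumulative: 11.5, 25.5, 42.6, 59.7, 65.9, 78.7, 94.8, 106.8, 123.9, 141.0, 158.1, 172.3.
The total first reaches 91 DD on day 7.

day 7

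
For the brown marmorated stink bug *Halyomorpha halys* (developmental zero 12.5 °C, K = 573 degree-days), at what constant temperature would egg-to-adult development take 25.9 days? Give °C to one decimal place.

34.6 °C

Required daily accumulation = 573 / 25.9 = 22.124 DD/day.
T = T_base + 22.124 = 12.5 + 22.124 = 34.624 ≈ 34.6 °C.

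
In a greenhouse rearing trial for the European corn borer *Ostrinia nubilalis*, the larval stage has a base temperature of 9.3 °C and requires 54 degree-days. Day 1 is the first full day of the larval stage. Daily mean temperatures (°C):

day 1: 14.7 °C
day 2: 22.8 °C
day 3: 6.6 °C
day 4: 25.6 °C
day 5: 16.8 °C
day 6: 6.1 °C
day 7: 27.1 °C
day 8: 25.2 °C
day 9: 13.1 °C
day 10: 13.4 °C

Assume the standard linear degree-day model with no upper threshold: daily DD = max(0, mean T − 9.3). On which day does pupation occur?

day 7

Daily DD above 9.3 °C: 5.4, 13.5, 0.0, 16.3, 7.5, 0.0, 17.8, 15.9, 3.8, 4.1.
Cumulative: 5.4, 18.9, 18.9, 35.2, 42.7, 42.7, 60.5, 76.4, 80.2, 84.3.
The total first reaches 54 DD on day 7.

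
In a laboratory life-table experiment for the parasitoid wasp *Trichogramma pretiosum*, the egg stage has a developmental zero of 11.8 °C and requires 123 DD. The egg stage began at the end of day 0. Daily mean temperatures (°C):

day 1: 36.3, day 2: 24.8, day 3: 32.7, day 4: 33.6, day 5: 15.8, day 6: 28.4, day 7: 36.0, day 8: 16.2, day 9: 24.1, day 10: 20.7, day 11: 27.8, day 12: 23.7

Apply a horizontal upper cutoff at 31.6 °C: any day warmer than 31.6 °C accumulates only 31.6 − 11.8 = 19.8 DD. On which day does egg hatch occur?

Daily DD above 11.8 °C (capped at 19.8): 19.8, 13.0, 19.8, 19.8, 4.0, 16.6, 19.8, 4.4, 12.3, 8.9, 16.0, 11.9.
Cumulative: 19.8, 32.8, 52.6, 72.4, 76.4, 93.0, 112.8, 117.2, 129.5, 138.4, 154.4, 166.3.
The total first reaches 123 DD on day 9.

day 9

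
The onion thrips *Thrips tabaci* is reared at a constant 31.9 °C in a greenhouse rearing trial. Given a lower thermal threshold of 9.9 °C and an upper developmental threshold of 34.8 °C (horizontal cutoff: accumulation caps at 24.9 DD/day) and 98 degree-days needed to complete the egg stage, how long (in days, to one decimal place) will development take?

4.5 days

Daily accumulation = 31.9 − 9.9 = 22.0 DD/day.
Duration = 98 / 22.0 = 4.455 ≈ 4.5 days.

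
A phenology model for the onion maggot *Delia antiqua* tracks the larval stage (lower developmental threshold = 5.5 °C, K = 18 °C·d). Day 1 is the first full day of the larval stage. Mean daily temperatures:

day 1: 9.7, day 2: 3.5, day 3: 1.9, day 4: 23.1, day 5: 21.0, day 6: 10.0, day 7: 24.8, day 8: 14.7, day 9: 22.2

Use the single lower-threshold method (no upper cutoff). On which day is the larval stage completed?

day 4

Daily DD above 5.5 °C: 4.2, 0.0, 0.0, 17.6, 15.5, 4.5, 19.3, 9.2, 16.7.
Cumulative: 4.2, 4.2, 4.2, 21.8, 37.3, 41.8, 61.1, 70.3, 87.0.
The total first reaches 18 DD on day 4.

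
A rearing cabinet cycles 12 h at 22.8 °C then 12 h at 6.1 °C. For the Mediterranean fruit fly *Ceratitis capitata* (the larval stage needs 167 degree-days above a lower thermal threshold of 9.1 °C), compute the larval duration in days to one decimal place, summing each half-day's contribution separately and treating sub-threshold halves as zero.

Day half: max(0, 22.8 − 9.1) × 0.5 = 13.7 × 0.5 = 6.85 DD.
Night half: max(0, 6.1 − 9.1) × 0.5 = 0.0 × 0.5 = 0.00 DD.
Per 24 h: 6.85 DD/day.
Duration = 167 / 6.85 = 24.380 ≈ 24.4 days.

24.4 days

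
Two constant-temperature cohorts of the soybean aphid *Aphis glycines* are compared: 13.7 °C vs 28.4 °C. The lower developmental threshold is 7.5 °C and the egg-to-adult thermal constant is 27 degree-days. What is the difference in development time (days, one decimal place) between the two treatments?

At 13.7 °C: 27 / (13.7 − 7.5) = 27 / 6.2 = 4.355 d.
At 28.4 °C: 27 / (28.4 − 7.5) = 27 / 20.9 = 1.292 d.
Difference = |4.355 − 1.292| = 3.063 ≈ 3.1 days.

3.1 days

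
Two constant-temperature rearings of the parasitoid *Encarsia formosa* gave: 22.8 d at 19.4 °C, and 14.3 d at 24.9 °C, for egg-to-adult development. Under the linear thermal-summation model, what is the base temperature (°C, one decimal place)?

10.1 °C

Linear rate model ⇒ the product D·(T − T_b) is constant across temperatures.
22.8·(19.4 − T_b) = 14.3·(24.9 − T_b)
T_b = (22.8·19.4 − 14.3·24.9) / (22.8 − 14.3) = 86.25 / 8.5 = 10.147 °C ≈ 10.1 °C.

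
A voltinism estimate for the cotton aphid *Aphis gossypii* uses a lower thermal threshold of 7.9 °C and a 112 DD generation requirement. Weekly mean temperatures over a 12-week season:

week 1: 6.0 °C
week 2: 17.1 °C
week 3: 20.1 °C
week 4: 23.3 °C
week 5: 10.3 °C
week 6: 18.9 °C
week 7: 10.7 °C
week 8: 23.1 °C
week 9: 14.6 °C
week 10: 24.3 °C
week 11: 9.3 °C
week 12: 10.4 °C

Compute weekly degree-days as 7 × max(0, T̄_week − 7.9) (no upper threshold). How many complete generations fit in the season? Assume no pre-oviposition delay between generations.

5 generations

Weekly DD (7 × max(0, T̄ − 7.9)): 0.0, 64.4, 85.4, 107.8, 16.8, 77.0, 19.6, 106.4, 46.9, 114.8, 9.8, 17.5.
Season total = 666.4 DD.
Complete generations = ⌊666.4 / 112⌋ = 5.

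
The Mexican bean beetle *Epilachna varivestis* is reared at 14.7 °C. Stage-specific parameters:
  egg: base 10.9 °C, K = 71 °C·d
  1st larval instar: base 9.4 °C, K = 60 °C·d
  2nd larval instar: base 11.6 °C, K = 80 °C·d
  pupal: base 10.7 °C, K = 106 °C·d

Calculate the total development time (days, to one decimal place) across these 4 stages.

82.3 days

egg: 71 / (14.7 − 10.9) = 71 / 3.8 = 18.684 d.
1st larval instar: 60 / (14.7 − 9.4) = 60 / 5.3 = 11.321 d.
2nd larval instar: 80 / (14.7 − 11.6) = 80 / 3.1 = 25.806 d.
pupal: 106 / (14.7 − 10.7) = 106 / 4.0 = 26.500 d.
Sum = 82.311 ≈ 82.3 days.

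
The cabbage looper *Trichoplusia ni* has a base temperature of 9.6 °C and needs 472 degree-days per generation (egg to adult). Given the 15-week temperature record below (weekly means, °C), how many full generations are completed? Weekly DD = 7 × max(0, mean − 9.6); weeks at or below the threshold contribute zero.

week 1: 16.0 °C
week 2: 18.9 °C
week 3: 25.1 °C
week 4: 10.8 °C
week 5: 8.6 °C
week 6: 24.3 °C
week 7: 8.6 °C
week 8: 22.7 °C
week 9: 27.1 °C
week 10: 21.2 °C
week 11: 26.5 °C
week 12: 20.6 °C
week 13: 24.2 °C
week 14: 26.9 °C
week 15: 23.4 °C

Weekly DD (7 × max(0, T̄ − 9.6)): 44.8, 65.1, 108.5, 8.4, 0.0, 102.9, 0.0, 91.7, 122.5, 81.2, 118.3, 77.0, 102.2, 121.1, 96.6.
Season total = 1140.3 DD.
Complete generations = ⌊1140.3 / 472⌋ = 2.

2 generations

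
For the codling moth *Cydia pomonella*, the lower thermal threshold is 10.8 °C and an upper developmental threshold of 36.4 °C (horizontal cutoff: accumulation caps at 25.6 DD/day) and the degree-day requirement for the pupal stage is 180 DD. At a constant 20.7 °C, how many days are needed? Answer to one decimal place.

18.2 days

Daily accumulation = 20.7 − 10.8 = 9.9 DD/day.
Duration = 180 / 9.9 = 18.182 ≈ 18.2 days.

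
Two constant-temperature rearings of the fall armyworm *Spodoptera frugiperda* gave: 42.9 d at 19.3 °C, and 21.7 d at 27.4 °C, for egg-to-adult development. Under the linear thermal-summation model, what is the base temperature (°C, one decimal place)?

11.0 °C

Equal thermal constants: D₁(T₁ − T_b) = D₂(T₂ − T_b).
42.9·(19.3 − T_b) = 21.7·(27.4 − T_b)
T_b = (42.9·19.3 − 21.7·27.4) / (42.9 − 21.7) = 233.39 / 21.2 = 11.009 °C ≈ 11.0 °C.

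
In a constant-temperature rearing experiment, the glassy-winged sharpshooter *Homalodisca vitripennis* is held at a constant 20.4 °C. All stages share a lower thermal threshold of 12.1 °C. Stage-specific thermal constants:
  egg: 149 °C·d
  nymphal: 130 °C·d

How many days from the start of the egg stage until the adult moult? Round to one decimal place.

Daily accumulation at 20.4 °C = 20.4 − 12.1 = 8.3 DD/day.
Total K = 149 + 130 = 279 DD.
Total duration = 279 / 8.3 = 33.614 ≈ 33.6 days.

33.6 days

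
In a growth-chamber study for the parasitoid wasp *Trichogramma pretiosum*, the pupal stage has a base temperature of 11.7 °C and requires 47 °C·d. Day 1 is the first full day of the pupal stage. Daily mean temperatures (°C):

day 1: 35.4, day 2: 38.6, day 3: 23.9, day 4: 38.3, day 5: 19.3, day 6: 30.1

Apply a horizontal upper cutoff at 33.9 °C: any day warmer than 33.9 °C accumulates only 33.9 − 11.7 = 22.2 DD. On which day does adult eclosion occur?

Daily DD above 11.7 °C (capped at 22.2): 22.2, 22.2, 12.2, 22.2, 7.6, 18.4.
Cumulative: 22.2, 44.4, 56.6, 78.8, 86.4, 104.8.
The total first reaches 47 DD on day 3.

day 3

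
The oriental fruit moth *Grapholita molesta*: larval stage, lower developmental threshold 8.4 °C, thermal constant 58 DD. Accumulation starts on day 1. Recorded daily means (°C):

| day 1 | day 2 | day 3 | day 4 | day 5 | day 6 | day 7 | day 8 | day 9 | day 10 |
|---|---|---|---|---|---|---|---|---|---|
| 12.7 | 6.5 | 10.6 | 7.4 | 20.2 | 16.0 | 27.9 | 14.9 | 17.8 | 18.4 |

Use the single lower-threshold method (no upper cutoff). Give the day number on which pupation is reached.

Daily DD above 8.4 °C: 4.3, 0.0, 2.2, 0.0, 11.8, 7.6, 19.5, 6.5, 9.4, 10.0.
Cumulative: 4.3, 4.3, 6.5, 6.5, 18.3, 25.9, 45.4, 51.9, 61.3, 71.3.
The total first reaches 58 DD on day 9.

day 9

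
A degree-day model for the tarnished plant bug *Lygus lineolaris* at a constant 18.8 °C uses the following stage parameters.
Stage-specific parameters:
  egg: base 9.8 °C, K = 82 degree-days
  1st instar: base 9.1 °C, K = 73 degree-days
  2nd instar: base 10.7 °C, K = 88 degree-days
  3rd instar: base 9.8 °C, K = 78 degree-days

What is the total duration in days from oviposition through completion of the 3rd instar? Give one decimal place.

egg: 82 / (18.8 − 9.8) = 82 / 9.0 = 9.111 d.
1st instar: 73 / (18.8 − 9.1) = 73 / 9.7 = 7.526 d.
2nd instar: 88 / (18.8 − 10.7) = 88 / 8.1 = 10.864 d.
3rd instar: 78 / (18.8 − 9.8) = 78 / 9.0 = 8.667 d.
Sum = 36.168 ≈ 36.2 days.

36.2 days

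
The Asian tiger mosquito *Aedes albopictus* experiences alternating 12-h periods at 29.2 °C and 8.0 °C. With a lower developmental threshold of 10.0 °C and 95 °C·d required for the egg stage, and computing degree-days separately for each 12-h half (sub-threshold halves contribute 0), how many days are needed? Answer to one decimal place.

9.9 days

Day half: max(0, 29.2 − 10.0) × 0.5 = 19.2 × 0.5 = 9.60 DD.
Night half: max(0, 8.0 − 10.0) × 0.5 = 0.0 × 0.5 = 0.00 DD.
Per 24 h: 9.60 DD/day.
Duration = 95 / 9.60 = 9.896 ≈ 9.9 days.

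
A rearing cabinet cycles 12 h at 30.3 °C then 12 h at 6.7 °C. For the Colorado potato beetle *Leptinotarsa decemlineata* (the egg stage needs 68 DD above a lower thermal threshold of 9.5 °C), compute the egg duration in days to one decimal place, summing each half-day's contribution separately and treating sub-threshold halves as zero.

6.5 days

Day half: max(0, 30.3 − 9.5) × 0.5 = 20.8 × 0.5 = 10.40 DD.
Night half: max(0, 6.7 − 9.5) × 0.5 = 0.0 × 0.5 = 0.00 DD.
Per 24 h: 10.40 DD/day.
Duration = 68 / 10.40 = 6.538 ≈ 6.5 days.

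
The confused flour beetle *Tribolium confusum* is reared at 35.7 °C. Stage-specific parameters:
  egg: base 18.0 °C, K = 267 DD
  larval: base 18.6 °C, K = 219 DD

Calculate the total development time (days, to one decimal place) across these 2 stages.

egg: 267 / (35.7 − 18.0) = 267 / 17.7 = 15.085 d.
larval: 219 / (35.7 − 18.6) = 219 / 17.1 = 12.807 d.
Sum = 27.892 ≈ 27.9 days.

27.9 days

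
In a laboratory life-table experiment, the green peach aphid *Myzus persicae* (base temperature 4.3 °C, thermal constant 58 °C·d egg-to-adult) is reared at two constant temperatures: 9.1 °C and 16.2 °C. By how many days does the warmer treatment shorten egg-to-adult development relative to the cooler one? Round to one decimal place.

7.2 days

At 9.1 °C: 58 / (9.1 − 4.3) = 58 / 4.8 = 12.083 d.
At 16.2 °C: 58 / (16.2 − 4.3) = 58 / 11.9 = 4.874 d.
Difference = |12.083 − 4.874| = 7.209 ≈ 7.2 days.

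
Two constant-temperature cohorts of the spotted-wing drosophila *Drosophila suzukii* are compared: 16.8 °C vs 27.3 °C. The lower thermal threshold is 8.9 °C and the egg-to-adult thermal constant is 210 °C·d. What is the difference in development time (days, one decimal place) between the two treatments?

15.2 days

At 16.8 °C: 210 / (16.8 − 8.9) = 210 / 7.9 = 26.582 d.
At 27.3 °C: 210 / (27.3 − 8.9) = 210 / 18.4 = 11.413 d.
Difference = |26.582 − 11.413| = 15.169 ≈ 15.2 days.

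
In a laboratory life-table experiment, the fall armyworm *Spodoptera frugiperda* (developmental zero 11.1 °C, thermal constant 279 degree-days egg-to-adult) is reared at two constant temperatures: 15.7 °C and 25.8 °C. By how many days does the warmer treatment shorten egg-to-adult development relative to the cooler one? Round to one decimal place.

At 15.7 °C: 279 / (15.7 − 11.1) = 279 / 4.6 = 60.652 d.
At 25.8 °C: 279 / (25.8 − 11.1) = 279 / 14.7 = 18.980 d.
Difference = |60.652 − 18.980| = 41.673 ≈ 41.7 days.

41.7 days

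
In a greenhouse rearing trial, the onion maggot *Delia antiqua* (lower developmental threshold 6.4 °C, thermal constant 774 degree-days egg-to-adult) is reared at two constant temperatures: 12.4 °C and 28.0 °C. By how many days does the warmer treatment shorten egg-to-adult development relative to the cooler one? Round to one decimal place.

93.2 days

At 12.4 °C: 774 / (12.4 − 6.4) = 774 / 6.0 = 129.000 d.
At 28.0 °C: 774 / (28.0 − 6.4) = 774 / 21.6 = 35.833 d.
Difference = |129.000 − 35.833| = 93.167 ≈ 93.2 days.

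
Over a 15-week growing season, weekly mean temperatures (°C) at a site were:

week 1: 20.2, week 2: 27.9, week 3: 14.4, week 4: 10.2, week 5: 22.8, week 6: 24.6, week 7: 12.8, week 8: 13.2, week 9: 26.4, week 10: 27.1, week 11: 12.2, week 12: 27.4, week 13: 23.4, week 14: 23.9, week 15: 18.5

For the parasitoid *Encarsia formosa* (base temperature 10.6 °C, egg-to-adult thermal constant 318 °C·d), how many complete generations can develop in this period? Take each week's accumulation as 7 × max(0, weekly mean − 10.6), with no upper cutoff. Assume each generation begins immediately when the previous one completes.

Weekly DD (7 × max(0, T̄ − 10.6)): 67.2, 121.1, 26.6, 0.0, 85.4, 98.0, 15.4, 18.2, 110.6, 115.5, 11.2, 117.6, 89.6, 93.1, 55.3.
Season total = 1024.8 DD.
Complete generations = ⌊1024.8 / 318⌋ = 3.

3 generations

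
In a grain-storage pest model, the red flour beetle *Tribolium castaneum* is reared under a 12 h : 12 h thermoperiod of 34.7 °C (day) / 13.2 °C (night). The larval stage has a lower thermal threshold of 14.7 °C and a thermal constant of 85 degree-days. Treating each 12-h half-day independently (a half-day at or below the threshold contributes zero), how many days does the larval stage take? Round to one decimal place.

Day half: max(0, 34.7 − 14.7) × 0.5 = 20.0 × 0.5 = 10.00 DD.
Night half: max(0, 13.2 − 14.7) × 0.5 = 0.0 × 0.5 = 0.00 DD.
Per 24 h: 10.00 DD/day.
Duration = 85 / 10.00 = 8.500 ≈ 8.5 days.

8.5 days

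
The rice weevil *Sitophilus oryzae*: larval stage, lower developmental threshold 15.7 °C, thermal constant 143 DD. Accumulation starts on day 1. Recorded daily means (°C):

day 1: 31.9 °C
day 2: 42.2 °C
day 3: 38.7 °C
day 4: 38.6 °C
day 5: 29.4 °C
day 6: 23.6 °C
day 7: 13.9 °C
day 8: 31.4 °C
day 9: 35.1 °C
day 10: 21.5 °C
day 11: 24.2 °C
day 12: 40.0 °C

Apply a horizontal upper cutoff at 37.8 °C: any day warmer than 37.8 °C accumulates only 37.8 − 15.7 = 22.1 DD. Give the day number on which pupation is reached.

Daily DD above 15.7 °C (capped at 22.1): 16.2, 22.1, 22.1, 22.1, 13.7, 7.9, 0.0, 15.7, 19.4, 5.8, 8.5, 22.1.
Cumulative: 16.2, 38.3, 60.4, 82.5, 96.2, 104.1, 104.1, 119.8, 139.2, 145.0, 153.5, 175.6.
The total first reaches 143 DD on day 10.

day 10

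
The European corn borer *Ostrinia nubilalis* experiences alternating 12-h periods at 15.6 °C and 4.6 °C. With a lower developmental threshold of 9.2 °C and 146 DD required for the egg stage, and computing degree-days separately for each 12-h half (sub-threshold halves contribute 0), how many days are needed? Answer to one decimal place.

Day half: max(0, 15.6 − 9.2) × 0.5 = 6.4 × 0.5 = 3.20 DD.
Night half: max(0, 4.6 − 9.2) × 0.5 = 0.0 × 0.5 = 0.00 DD.
Per 24 h: 3.20 DD/day.
Duration = 146 / 3.20 = 45.625 ≈ 45.6 days.

45.6 days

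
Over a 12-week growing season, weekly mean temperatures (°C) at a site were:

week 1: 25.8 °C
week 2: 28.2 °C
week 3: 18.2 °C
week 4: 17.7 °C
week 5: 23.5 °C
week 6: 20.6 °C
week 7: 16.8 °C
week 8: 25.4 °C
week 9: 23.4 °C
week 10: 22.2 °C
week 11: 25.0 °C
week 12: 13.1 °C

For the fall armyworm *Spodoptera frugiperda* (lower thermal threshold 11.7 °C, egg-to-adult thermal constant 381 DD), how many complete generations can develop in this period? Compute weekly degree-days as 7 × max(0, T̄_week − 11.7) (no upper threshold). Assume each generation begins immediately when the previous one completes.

Weekly DD (7 × max(0, T̄ − 11.7)): 98.7, 115.5, 45.5, 42.0, 82.6, 62.3, 35.7, 95.9, 81.9, 73.5, 93.1, 9.8.
Season total = 836.5 DD.
Complete generations = ⌊836.5 / 381⌋ = 2.

2 generations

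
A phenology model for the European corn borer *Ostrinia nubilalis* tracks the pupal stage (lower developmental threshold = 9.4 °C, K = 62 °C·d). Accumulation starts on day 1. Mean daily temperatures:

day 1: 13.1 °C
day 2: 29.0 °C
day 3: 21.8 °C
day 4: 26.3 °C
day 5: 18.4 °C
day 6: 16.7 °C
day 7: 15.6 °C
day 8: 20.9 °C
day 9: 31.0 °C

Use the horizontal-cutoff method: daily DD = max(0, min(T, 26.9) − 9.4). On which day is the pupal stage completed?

Daily DD above 9.4 °C (capped at 17.5): 3.7, 17.5, 12.4, 16.9, 9.0, 7.3, 6.2, 11.5, 17.5.
Cumulative: 3.7, 21.2, 33.6, 50.5, 59.5, 66.8, 73.0, 84.5, 102.0.
The total first reaches 62 DD on day 6.

day 6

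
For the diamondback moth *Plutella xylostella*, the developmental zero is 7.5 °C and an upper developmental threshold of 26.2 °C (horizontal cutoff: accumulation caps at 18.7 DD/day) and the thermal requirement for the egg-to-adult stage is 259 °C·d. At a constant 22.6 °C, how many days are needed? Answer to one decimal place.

Daily accumulation = 22.6 − 7.5 = 15.1 DD/day.
Duration = 259 / 15.1 = 17.152 ≈ 17.2 days.

17.2 days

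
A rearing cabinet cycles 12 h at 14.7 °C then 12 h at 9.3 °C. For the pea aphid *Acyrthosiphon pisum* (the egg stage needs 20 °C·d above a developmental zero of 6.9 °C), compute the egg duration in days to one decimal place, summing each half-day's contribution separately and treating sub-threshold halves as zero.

Day half: max(0, 14.7 − 6.9) × 0.5 = 7.8 × 0.5 = 3.90 DD.
Night half: max(0, 9.3 − 6.9) × 0.5 = 2.4 × 0.5 = 1.20 DD.
Per 24 h: 5.10 DD/day.
Duration = 20 / 5.10 = 3.922 ≈ 3.9 days.

3.9 days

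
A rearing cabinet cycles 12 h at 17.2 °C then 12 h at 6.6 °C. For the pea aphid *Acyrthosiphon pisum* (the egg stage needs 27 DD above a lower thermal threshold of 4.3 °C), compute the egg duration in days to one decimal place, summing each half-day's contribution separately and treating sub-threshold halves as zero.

3.6 days

Day half: max(0, 17.2 − 4.3) × 0.5 = 12.9 × 0.5 = 6.45 DD.
Night half: max(0, 6.6 − 4.3) × 0.5 = 2.3 × 0.5 = 1.15 DD.
Per 24 h: 7.60 DD/day.
Duration = 27 / 7.60 = 3.553 ≈ 3.6 days.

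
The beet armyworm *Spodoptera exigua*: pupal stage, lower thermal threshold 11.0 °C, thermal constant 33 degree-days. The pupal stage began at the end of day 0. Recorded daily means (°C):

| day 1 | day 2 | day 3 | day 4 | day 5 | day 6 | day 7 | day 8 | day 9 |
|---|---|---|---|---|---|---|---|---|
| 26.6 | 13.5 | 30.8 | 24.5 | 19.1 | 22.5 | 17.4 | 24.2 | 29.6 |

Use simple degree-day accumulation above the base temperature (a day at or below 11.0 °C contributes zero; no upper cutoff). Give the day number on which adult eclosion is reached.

day 3

Daily DD above 11.0 °C: 15.6, 2.5, 19.8, 13.5, 8.1, 11.5, 6.4, 13.2, 18.6.
Cumulative: 15.6, 18.1, 37.9, 51.4, 59.5, 71.0, 77.4, 90.6, 109.2.
The total first reaches 33 DD on day 3.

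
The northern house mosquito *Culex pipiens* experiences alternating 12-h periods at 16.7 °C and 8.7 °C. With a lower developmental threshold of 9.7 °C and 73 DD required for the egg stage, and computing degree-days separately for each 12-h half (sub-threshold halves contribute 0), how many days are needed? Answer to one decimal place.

Day half: max(0, 16.7 − 9.7) × 0.5 = 7.0 × 0.5 = 3.50 DD.
Night half: max(0, 8.7 − 9.7) × 0.5 = 0.0 × 0.5 = 0.00 DD.
Per 24 h: 3.50 DD/day.
Duration = 73 / 3.50 = 20.857 ≈ 20.9 days.

20.9 days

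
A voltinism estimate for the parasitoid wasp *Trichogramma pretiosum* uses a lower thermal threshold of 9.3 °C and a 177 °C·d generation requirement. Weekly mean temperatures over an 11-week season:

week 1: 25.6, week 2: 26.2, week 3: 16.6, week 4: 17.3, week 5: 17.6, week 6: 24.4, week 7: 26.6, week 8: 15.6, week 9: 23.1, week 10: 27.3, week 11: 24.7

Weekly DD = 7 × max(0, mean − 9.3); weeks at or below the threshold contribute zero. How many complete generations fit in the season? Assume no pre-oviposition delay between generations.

5 generations

Weekly DD (7 × max(0, T̄ − 9.3)): 114.1, 118.3, 51.1, 56.0, 58.1, 105.7, 121.1, 44.1, 96.6, 126.0, 107.8.
Season total = 998.9 DD.
Complete generations = ⌊998.9 / 177⌋ = 5.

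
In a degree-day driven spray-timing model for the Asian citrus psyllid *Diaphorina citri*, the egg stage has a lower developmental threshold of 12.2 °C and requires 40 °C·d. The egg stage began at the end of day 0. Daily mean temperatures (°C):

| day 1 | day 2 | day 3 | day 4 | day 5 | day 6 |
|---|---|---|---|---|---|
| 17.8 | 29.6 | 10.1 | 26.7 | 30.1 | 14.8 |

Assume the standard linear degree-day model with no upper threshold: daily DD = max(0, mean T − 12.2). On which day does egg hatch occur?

Daily DD above 12.2 °C: 5.6, 17.4, 0.0, 14.5, 17.9, 2.6.
Cumulative: 5.6, 23.0, 23.0, 37.5, 55.4, 58.0.
The total first reaches 40 DD on day 5.

day 5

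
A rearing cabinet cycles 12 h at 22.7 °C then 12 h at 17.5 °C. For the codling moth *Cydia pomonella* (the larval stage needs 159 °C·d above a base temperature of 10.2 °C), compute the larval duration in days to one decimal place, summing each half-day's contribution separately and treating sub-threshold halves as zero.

16.1 days

Day half: max(0, 22.7 − 10.2) × 0.5 = 12.5 × 0.5 = 6.25 DD.
Night half: max(0, 17.5 − 10.2) × 0.5 = 7.3 × 0.5 = 3.65 DD.
Per 24 h: 9.90 DD/day.
Duration = 159 / 9.90 = 16.061 ≈ 16.1 days.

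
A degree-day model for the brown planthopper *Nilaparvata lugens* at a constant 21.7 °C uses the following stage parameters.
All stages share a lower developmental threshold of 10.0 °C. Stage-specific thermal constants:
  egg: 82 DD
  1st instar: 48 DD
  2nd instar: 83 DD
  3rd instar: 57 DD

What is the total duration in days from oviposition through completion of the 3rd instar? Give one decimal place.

Daily accumulation at 21.7 °C = 21.7 − 10.0 = 11.7 DD/day.
Total K = 82 + 48 + 83 + 57 = 270 DD.
Total duration = 270 / 11.7 = 23.077 ≈ 23.1 days.

23.1 days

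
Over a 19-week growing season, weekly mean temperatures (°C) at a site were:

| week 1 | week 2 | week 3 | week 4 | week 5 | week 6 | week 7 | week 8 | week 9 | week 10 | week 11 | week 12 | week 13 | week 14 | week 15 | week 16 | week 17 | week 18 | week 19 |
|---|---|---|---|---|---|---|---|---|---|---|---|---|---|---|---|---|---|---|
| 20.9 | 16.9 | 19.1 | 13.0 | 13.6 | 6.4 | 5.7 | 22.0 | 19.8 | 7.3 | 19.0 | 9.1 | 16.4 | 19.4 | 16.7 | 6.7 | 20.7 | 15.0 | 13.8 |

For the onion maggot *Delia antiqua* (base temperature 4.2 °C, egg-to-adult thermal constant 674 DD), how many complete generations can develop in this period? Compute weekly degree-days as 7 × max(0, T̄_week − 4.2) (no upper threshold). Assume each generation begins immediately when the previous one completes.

Weekly DD (7 × max(0, T̄ − 4.2)): 116.9, 88.9, 104.3, 61.6, 65.8, 15.4, 10.5, 124.6, 109.2, 21.7, 103.6, 34.3, 85.4, 106.4, 87.5, 17.5, 115.5, 75.6, 67.2.
Season total = 1411.9 DD.
Complete generations = ⌊1411.9 / 674⌋ = 2.

2 generations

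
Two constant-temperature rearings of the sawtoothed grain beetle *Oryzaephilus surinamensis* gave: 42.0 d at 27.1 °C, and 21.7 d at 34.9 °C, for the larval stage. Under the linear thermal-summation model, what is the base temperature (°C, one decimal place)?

18.8 °C

Linear rate model ⇒ the product D·(T − T_b) is constant across temperatures.
42.0·(27.1 − T_b) = 21.7·(34.9 − T_b)
T_b = (42.0·27.1 − 21.7·34.9) / (42.0 − 21.7) = 380.87 / 20.3 = 18.762 °C ≈ 18.8 °C.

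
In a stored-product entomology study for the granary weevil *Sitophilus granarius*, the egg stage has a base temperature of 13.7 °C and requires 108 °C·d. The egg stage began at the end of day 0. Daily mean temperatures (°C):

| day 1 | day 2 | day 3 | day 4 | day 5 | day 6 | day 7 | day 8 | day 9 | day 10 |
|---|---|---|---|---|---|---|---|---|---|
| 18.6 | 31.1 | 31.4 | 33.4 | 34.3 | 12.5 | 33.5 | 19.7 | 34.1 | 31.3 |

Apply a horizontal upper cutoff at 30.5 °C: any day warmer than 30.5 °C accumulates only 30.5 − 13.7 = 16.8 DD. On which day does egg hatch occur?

Daily DD above 13.7 °C (capped at 16.8): 4.9, 16.8, 16.8, 16.8, 16.8, 0.0, 16.8, 6.0, 16.8, 16.8.
Cumulative: 4.9, 21.7, 38.5, 55.3, 72.1, 72.1, 88.9, 94.9, 111.7, 128.5.
The total first reaches 108 DD on day 9.

day 9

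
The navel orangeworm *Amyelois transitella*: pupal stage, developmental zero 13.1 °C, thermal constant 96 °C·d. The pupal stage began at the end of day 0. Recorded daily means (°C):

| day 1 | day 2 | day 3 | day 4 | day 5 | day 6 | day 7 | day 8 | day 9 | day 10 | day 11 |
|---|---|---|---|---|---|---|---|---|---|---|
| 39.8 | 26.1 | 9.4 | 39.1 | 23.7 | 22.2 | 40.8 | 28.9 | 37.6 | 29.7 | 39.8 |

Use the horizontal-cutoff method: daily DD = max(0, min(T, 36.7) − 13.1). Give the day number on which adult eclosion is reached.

Daily DD above 13.1 °C (capped at 23.6): 23.6, 13.0, 0.0, 23.6, 10.6, 9.1, 23.6, 15.8, 23.6, 16.6, 23.6.
Cumulative: 23.6, 36.6, 36.6, 60.2, 70.8, 79.9, 103.5, 119.3, 142.9, 159.5, 183.1.
The total first reaches 96 DD on day 7.

day 7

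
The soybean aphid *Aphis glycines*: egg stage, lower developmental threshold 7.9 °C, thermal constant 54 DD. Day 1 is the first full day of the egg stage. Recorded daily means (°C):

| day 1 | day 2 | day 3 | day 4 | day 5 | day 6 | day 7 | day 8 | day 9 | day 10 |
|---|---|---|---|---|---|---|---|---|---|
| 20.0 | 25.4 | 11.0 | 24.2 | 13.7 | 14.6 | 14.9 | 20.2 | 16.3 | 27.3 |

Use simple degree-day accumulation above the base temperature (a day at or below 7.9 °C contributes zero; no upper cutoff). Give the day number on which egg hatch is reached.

Daily DD above 7.9 °C: 12.1, 17.5, 3.1, 16.3, 5.8, 6.7, 7.0, 12.3, 8.4, 19.4.
Cumulative: 12.1, 29.6, 32.7, 49.0, 54.8, 61.5, 68.5, 80.8, 89.2, 108.6.
The total first reaches 54 DD on day 5.

day 5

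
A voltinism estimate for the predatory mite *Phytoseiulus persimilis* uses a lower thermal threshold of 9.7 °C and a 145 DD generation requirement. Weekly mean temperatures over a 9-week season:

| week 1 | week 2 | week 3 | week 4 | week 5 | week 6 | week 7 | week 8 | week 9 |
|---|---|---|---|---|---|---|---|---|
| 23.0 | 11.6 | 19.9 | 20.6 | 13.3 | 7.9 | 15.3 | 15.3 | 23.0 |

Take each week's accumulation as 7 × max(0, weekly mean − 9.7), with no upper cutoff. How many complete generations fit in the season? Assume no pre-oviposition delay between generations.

Weekly DD (7 × max(0, T̄ − 9.7)): 93.1, 13.3, 71.4, 76.3, 25.2, 0.0, 39.2, 39.2, 93.1.
Season total = 450.8 DD.
Complete generations = ⌊450.8 / 145⌋ = 3.

3 generations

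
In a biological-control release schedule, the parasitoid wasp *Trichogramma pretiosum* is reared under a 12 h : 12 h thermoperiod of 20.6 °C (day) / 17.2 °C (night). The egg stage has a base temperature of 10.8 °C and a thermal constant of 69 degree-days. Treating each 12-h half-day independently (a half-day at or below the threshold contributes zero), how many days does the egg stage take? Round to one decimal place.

Day half: max(0, 20.6 − 10.8) × 0.5 = 9.8 × 0.5 = 4.90 DD.
Night half: max(0, 17.2 − 10.8) × 0.5 = 6.4 × 0.5 = 3.20 DD.
Per 24 h: 8.10 DD/day.
Duration = 69 / 8.10 = 8.519 ≈ 8.5 days.

8.5 days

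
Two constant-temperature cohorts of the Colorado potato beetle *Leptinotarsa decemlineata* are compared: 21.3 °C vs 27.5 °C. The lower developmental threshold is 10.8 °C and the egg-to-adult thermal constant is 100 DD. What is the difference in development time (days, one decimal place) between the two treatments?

3.5 days

At 21.3 °C: 100 / (21.3 − 10.8) = 100 / 10.5 = 9.524 d.
At 27.5 °C: 100 / (27.5 − 10.8) = 100 / 16.7 = 5.988 d.
Difference = |9.524 − 5.988| = 3.536 ≈ 3.5 days.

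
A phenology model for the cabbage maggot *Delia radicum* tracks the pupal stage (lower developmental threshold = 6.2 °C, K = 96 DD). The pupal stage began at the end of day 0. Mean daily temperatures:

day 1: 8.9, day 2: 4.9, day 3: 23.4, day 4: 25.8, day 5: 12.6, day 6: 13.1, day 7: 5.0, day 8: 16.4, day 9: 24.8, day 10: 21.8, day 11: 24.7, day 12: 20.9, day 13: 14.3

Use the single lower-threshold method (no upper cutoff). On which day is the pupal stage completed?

Daily DD above 6.2 °C: 2.7, 0.0, 17.2, 19.6, 6.4, 6.9, 0.0, 10.2, 18.6, 15.6, 18.5, 14.7, 8.1.
Cumulative: 2.7, 2.7, 19.9, 39.5, 45.9, 52.8, 52.8, 63.0, 81.6, 97.2, 115.7, 130.4, 138.5.
The total first reaches 96 DD on day 10.

day 10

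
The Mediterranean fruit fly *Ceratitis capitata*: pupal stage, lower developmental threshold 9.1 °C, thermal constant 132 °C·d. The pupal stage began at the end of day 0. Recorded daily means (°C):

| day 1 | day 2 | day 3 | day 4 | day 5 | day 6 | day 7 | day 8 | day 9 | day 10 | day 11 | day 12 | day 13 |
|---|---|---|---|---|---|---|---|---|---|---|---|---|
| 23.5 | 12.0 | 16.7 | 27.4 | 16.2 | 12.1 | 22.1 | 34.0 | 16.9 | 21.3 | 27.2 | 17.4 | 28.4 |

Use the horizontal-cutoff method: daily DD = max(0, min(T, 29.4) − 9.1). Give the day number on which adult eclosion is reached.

day 12

Daily DD above 9.1 °C (capped at 20.3): 14.4, 2.9, 7.6, 18.3, 7.1, 3.0, 13.0, 20.3, 7.8, 12.2, 18.1, 8.3, 19.3.
Cumulative: 14.4, 17.3, 24.9, 43.2, 50.3, 53.3, 66.3, 86.6, 94.4, 106.6, 124.7, 133.0, 152.3.
The total first reaches 132 DD on day 12.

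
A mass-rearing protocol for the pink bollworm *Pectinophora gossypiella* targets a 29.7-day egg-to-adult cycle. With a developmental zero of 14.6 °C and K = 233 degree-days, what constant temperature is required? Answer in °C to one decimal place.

Required daily accumulation = 233 / 29.7 = 7.845 DD/day.
T = T_base + 7.845 = 14.6 + 7.845 = 22.445 ≈ 22.4 °C.

22.4 °C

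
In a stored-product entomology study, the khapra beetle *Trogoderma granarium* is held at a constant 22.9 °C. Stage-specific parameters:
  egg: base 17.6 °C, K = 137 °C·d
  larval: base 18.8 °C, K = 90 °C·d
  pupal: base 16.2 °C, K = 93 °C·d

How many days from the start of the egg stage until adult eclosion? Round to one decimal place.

egg: 137 / (22.9 − 17.6) = 137 / 5.3 = 25.849 d.
larval: 90 / (22.9 − 18.8) = 90 / 4.1 = 21.951 d.
pupal: 93 / (22.9 − 16.2) = 93 / 6.7 = 13.881 d.
Sum = 61.681 ≈ 61.7 days.

61.7 days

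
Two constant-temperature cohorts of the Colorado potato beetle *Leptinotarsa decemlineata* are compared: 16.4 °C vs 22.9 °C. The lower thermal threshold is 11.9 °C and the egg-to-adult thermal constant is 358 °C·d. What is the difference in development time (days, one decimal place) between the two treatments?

47.0 days

At 16.4 °C: 358 / (16.4 − 11.9) = 358 / 4.5 = 79.556 d.
At 22.9 °C: 358 / (22.9 − 11.9) = 358 / 11.0 = 32.545 d.
Difference = |79.556 − 32.545| = 47.010 ≈ 47.0 days.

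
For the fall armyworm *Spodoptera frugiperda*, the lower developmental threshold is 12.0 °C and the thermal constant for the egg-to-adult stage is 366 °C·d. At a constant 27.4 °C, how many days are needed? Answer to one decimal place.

Daily accumulation = 27.4 − 12.0 = 15.4 DD/day.
Duration = 366 / 15.4 = 23.766 ≈ 23.8 days.

23.8 days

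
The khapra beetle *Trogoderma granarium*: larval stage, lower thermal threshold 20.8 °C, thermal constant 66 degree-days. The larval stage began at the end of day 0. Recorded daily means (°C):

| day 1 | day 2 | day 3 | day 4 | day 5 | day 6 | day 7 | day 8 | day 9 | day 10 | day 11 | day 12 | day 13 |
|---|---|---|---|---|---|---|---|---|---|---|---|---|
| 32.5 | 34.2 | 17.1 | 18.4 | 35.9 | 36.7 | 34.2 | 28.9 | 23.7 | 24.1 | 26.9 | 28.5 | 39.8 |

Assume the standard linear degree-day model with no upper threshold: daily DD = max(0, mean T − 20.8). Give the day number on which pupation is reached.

Daily DD above 20.8 °C: 11.7, 13.4, 0.0, 0.0, 15.1, 15.9, 13.4, 8.1, 2.9, 3.3, 6.1, 7.7, 19.0.
Cumulative: 11.7, 25.1, 25.1, 25.1, 40.2, 56.1, 69.5, 77.6, 80.5, 83.8, 89.9, 97.6, 116.6.
The total first reaches 66 DD on day 7.

day 7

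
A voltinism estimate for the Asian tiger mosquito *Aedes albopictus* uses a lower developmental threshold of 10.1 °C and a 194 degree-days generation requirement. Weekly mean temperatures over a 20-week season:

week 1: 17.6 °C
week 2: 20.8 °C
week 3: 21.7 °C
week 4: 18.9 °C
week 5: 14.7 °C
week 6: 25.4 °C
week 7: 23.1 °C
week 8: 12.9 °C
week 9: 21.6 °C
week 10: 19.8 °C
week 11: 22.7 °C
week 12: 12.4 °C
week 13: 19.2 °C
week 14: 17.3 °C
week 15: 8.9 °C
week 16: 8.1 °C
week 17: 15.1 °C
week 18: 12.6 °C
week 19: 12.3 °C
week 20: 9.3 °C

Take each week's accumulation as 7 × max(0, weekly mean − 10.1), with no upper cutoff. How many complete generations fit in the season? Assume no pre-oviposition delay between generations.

4 generations

Weekly DD (7 × max(0, T̄ − 10.1)): 52.5, 74.9, 81.2, 61.6, 32.2, 107.1, 91.0, 19.6, 80.5, 67.9, 88.2, 16.1, 63.7, 50.4, 0.0, 0.0, 35.0, 17.5, 15.4, 0.0.
Season total = 954.8 DD.
Complete generations = ⌊954.8 / 194⌋ = 4.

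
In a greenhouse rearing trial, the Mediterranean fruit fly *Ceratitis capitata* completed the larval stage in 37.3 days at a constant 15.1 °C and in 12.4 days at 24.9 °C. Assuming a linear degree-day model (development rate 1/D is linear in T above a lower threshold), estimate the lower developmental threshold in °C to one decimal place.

10.2 °C

Under the model K = D·(T − T_b), so D₁·(T₁ − T_b) = D₂·(T₂ − T_b).
37.3·(15.1 − T_b) = 12.4·(24.9 − T_b)
T_b = (37.3·15.1 − 12.4·24.9) / (37.3 − 12.4) = 254.47 / 24.9 = 10.220 °C ≈ 10.2 °C.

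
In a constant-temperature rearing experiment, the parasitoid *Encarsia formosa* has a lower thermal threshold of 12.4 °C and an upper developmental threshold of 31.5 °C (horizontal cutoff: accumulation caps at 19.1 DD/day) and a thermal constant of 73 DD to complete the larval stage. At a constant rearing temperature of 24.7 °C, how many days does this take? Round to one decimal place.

5.9 days

Daily accumulation = 24.7 − 12.4 = 12.3 DD/day.
Duration = 73 / 12.3 = 5.935 ≈ 5.9 days.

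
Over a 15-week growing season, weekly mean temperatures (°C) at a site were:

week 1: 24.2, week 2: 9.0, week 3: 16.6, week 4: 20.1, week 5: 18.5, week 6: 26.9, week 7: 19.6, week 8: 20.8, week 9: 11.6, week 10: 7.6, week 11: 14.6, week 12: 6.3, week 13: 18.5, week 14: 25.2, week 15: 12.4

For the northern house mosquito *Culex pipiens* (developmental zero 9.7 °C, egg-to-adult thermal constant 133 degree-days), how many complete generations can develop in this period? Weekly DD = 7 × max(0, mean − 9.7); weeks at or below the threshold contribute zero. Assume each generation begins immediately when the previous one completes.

5 generations

Weekly DD (7 × max(0, T̄ − 9.7)): 101.5, 0.0, 48.3, 72.8, 61.6, 120.4, 69.3, 77.7, 13.3, 0.0, 34.3, 0.0, 61.6, 108.5, 18.9.
Season total = 788.2 DD.
Complete generations = ⌊788.2 / 133⌋ = 5.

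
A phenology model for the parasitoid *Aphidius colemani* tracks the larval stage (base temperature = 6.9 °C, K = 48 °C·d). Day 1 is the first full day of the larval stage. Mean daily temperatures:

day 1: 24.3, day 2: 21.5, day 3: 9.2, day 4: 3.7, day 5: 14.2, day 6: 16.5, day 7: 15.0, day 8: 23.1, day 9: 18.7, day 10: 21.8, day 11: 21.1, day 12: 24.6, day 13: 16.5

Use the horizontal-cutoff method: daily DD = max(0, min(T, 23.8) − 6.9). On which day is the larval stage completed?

day 6

Daily DD above 6.9 °C (capped at 16.9): 16.9, 14.6, 2.3, 0.0, 7.3, 9.6, 8.1, 16.2, 11.8, 14.9, 14.2, 16.9, 9.6.
Cumulative: 16.9, 31.5, 33.8, 33.8, 41.1, 50.7, 58.8, 75.0, 86.8, 101.7, 115.9, 132.8, 142.4.
The total first reaches 48 DD on day 6.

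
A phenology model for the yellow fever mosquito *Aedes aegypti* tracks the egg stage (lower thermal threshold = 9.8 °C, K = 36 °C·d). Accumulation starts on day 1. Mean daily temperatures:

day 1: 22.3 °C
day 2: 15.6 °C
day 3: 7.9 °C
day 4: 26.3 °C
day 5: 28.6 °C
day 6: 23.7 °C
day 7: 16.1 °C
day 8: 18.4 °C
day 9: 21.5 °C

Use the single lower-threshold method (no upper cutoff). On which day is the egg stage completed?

Daily DD above 9.8 °C: 12.5, 5.8, 0.0, 16.5, 18.8, 13.9, 6.3, 8.6, 11.7.
Cumulative: 12.5, 18.3, 18.3, 34.8, 53.6, 67.5, 73.8, 82.4, 94.1.
The total first reaches 36 DD on day 5.

day 5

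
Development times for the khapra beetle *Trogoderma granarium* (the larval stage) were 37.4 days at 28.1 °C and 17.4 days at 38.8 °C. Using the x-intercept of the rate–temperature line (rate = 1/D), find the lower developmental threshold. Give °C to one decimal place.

18.8 °C

Linear rate model ⇒ the product D·(T − T_b) is constant across temperatures.
37.4·(28.1 − T_b) = 17.4·(38.8 − T_b)
T_b = (37.4·28.1 − 17.4·38.8) / (37.4 − 17.4) = 375.82 / 20.0 = 18.791 °C ≈ 18.8 °C.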